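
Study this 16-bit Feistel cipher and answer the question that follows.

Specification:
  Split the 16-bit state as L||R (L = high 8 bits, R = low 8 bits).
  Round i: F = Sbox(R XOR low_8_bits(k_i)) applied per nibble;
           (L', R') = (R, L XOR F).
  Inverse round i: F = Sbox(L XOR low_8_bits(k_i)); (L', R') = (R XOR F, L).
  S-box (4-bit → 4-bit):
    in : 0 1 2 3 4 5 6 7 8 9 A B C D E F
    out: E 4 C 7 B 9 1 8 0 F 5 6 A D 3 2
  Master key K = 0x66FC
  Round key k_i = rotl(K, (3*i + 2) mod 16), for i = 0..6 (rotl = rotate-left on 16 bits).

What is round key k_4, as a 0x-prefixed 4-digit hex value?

K = 0x66FC
k_0 = rotl(K, (3*0+2) mod 16) = rotl(K, 2) = 0x9BF1
k_1 = rotl(K, (3*1+2) mod 16) = rotl(K, 5) = 0xDF8C
k_2 = rotl(K, (3*2+2) mod 16) = rotl(K, 8) = 0xFC66
k_3 = rotl(K, (3*3+2) mod 16) = rotl(K, 11) = 0xE337
k_4 = rotl(K, (3*4+2) mod 16) = rotl(K, 14) = 0x19BF

0x19BF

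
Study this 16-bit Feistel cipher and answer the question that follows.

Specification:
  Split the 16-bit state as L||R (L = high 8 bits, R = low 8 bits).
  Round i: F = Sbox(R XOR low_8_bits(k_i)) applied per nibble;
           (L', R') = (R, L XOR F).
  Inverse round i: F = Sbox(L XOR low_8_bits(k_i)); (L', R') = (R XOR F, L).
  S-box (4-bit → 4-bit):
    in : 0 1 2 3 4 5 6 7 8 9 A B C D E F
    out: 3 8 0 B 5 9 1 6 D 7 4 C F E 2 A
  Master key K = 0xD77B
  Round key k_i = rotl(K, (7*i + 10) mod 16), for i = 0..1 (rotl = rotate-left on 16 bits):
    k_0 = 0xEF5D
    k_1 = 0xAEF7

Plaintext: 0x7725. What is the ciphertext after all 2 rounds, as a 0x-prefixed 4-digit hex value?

s_0 = plaintext = 0x7725
s_1 = Round(s_0, k_0) = 0x251A
s_2 = Round(s_1, k_1) = 0x1A0B

0x1A0B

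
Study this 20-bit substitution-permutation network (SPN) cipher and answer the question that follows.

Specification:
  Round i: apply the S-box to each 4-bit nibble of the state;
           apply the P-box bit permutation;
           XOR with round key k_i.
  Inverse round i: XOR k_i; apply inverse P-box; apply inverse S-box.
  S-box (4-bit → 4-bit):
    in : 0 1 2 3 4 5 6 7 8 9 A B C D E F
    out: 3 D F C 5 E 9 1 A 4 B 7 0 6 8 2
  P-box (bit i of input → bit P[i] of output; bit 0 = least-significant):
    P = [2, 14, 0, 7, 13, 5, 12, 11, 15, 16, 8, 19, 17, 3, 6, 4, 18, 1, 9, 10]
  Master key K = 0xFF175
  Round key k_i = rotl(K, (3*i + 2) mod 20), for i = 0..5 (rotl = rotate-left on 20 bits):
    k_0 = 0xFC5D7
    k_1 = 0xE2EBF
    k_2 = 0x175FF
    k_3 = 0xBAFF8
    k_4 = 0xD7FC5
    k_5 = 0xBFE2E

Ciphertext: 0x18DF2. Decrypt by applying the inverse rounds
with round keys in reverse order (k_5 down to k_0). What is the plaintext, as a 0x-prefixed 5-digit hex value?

s_0 = ciphertext = 0x18DF2
s_1 = InvRound(s_0, k_5) = 0x9234A
s_2 = InvRound(s_1, k_4) = 0xAFC32
s_3 = InvRound(s_2, k_3) = 0xDDD98
s_4 = InvRound(s_3, k_2) = 0x096A4
s_5 = InvRound(s_4, k_1) = 0x0A619
s_6 = InvRound(s_5, k_0) = 0xBB57A

0xBB57A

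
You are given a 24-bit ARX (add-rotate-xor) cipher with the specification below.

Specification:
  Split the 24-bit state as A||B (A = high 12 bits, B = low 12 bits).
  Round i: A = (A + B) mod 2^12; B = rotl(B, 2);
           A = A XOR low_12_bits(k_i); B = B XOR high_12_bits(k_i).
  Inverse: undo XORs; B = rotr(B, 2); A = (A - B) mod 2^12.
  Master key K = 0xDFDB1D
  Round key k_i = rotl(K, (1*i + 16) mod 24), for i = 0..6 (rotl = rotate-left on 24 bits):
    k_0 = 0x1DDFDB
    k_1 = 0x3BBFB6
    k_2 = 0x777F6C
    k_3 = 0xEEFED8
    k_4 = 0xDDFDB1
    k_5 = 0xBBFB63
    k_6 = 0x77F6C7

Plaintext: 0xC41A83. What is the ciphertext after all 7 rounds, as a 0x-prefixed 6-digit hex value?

0x8DEFCD

s_0 = plaintext = 0xC41A83
s_1 = Round(s_0, k_0) = 0x91FBD3
s_2 = Round(s_1, k_1) = 0xB44CF5
s_3 = Round(s_2, k_2) = 0x7554A0
s_4 = Round(s_3, k_3) = 0x52DC6E
s_5 = Round(s_4, k_4) = 0xC2AC64
s_6 = Round(s_5, k_5) = 0x3EDA2C
s_7 = Round(s_6, k_6) = 0x8DEFCD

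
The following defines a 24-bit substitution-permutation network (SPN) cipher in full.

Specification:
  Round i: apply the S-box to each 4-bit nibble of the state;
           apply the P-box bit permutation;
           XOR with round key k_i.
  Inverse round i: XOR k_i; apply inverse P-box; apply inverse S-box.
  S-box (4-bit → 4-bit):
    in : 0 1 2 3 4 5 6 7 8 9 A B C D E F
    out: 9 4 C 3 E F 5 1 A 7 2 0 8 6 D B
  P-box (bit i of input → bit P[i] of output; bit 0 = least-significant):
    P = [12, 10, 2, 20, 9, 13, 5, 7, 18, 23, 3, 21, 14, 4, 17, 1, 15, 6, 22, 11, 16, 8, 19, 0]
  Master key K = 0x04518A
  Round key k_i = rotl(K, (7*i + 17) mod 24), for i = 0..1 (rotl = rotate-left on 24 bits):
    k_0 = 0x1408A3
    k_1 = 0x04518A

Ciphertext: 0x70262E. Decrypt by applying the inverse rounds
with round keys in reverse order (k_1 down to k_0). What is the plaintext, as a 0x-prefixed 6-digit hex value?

0x78FF4E

s_0 = ciphertext = 0x70262E
s_1 = InvRound(s_0, k_1) = 0xA17055
s_2 = InvRound(s_1, k_0) = 0x78FF4E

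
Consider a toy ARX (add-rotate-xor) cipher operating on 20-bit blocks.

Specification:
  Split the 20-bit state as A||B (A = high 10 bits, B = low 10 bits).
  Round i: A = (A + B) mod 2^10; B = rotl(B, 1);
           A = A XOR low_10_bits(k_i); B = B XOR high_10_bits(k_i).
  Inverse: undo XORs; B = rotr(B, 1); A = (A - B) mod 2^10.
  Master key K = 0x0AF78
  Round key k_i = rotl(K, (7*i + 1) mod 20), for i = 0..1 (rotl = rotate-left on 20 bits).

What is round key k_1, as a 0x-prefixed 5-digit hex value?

K = 0x0AF78
k_0 = rotl(K, (7*0+1) mod 20) = rotl(K, 1) = 0x15EF0
k_1 = rotl(K, (7*1+1) mod 20) = rotl(K, 8) = 0xF780A

0xF780A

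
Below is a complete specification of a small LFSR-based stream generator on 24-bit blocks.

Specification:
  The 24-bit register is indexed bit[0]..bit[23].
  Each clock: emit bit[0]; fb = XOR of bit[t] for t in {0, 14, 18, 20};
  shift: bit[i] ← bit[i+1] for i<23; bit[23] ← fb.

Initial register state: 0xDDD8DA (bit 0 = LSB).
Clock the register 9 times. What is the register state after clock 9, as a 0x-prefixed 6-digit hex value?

reg_0 = 0xDDD8DA
clock 1: out=0, reg = 0xEEEC6D
clock 2: out=1, reg = 0xF77636
clock 3: out=0, reg = 0xFBBB1B
clock 4: out=1, reg = 0x7DDD8D
clock 5: out=1, reg = 0x3EEEC6
clock 6: out=0, reg = 0x9F7763
clock 7: out=1, reg = 0x4FBBB1
clock 8: out=1, reg = 0x27DDD8
clock 9: out=0, reg = 0x13EEEC

0x13EEEC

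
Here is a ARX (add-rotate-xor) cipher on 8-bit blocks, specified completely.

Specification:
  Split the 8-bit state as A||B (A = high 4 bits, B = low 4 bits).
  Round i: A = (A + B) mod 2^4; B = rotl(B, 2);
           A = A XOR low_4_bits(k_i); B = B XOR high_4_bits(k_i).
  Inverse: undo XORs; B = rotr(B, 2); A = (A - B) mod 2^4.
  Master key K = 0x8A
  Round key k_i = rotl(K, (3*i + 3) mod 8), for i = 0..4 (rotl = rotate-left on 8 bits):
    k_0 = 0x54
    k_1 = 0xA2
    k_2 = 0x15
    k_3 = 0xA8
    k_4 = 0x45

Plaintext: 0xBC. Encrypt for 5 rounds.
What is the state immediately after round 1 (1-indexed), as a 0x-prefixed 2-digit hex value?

s_0 = plaintext = 0xBC
s_1 = Round(s_0, k_0) = 0x36
s_2 = Round(s_1, k_1) = 0xB3
s_3 = Round(s_2, k_2) = 0xBD
s_4 = Round(s_3, k_3) = 0x0D
s_5 = Round(s_4, k_4) = 0x83

0x36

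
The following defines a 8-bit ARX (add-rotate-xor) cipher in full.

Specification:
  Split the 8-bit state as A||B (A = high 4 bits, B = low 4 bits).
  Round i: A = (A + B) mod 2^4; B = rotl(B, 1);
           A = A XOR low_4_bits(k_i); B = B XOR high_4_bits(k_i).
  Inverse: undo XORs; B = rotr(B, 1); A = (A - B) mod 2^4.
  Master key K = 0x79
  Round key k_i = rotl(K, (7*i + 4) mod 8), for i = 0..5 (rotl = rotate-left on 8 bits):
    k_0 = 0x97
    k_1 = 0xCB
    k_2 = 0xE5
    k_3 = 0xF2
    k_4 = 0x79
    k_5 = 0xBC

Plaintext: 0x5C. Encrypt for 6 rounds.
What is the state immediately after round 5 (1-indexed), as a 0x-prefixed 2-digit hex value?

0xB5

s_0 = plaintext = 0x5C
s_1 = Round(s_0, k_0) = 0x60
s_2 = Round(s_1, k_1) = 0xDC
s_3 = Round(s_2, k_2) = 0xC7
s_4 = Round(s_3, k_3) = 0x11
s_5 = Round(s_4, k_4) = 0xB5
s_6 = Round(s_5, k_5) = 0xC1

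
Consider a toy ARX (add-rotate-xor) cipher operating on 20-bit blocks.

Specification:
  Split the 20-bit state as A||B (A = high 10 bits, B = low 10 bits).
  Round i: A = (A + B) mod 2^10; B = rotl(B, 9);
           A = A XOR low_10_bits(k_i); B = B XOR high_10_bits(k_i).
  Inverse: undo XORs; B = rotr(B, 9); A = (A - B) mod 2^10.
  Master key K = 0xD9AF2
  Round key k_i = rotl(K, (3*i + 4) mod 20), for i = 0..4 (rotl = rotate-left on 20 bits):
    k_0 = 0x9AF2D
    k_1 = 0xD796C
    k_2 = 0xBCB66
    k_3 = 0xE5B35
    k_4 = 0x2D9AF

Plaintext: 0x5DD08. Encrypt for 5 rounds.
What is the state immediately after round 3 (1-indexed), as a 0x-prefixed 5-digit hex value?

0x8C0E6

s_0 = plaintext = 0x5DD08
s_1 = Round(s_0, k_0) = 0x54AEF
s_2 = Round(s_1, k_1) = 0x4B429
s_3 = Round(s_2, k_2) = 0x8C0E6
s_4 = Round(s_3, k_3) = 0x08FE5
s_5 = Round(s_4, k_4) = 0x69F44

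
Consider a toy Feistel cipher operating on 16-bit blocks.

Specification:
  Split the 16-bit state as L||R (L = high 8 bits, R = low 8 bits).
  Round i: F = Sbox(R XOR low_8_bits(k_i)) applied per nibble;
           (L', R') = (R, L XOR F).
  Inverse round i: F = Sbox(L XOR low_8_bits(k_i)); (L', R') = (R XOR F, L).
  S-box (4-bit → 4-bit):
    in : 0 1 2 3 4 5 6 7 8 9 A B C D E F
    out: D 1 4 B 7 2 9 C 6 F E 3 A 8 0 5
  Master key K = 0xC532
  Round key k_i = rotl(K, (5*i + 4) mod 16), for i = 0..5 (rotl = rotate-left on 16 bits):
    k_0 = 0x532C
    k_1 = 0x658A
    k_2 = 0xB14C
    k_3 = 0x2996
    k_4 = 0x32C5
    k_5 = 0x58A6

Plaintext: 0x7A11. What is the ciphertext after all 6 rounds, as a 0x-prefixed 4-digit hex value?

s_0 = plaintext = 0x7A11
s_1 = Round(s_0, k_0) = 0x11C2
s_2 = Round(s_1, k_1) = 0xC267
s_3 = Round(s_2, k_2) = 0x6781
s_4 = Round(s_3, k_3) = 0x817B
s_5 = Round(s_4, k_4) = 0x7BB1
s_6 = Round(s_5, k_5) = 0xB167

0xB167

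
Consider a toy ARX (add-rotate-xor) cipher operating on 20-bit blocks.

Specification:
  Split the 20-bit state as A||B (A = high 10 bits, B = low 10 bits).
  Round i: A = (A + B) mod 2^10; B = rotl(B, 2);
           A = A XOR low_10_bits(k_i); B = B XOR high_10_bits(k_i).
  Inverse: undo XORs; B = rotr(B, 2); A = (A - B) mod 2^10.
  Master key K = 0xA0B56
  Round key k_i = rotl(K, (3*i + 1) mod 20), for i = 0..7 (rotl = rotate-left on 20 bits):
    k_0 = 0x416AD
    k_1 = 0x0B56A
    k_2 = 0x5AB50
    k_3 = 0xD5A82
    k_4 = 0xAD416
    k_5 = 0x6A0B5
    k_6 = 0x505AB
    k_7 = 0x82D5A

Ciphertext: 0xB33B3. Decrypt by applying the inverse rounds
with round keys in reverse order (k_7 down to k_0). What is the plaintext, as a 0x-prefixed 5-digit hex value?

s_0 = ciphertext = 0xB33B3
s_1 = InvRound(s_0, k_7) = 0xCA06E
s_2 = InvRound(s_1, k_6) = 0xCE34B
s_3 = InvRound(s_2, k_5) = 0xF57B8
s_4 = InvRound(s_3, k_4) = 0xA0143
s_5 = InvRound(s_4, k_3) = 0x9F585
s_6 = InvRound(s_5, k_2) = 0x7CB3B
s_7 = InvRound(s_6, k_1) = 0x74EC5
s_8 = InvRound(s_7, k_0) = 0xA38F0

0xA38F0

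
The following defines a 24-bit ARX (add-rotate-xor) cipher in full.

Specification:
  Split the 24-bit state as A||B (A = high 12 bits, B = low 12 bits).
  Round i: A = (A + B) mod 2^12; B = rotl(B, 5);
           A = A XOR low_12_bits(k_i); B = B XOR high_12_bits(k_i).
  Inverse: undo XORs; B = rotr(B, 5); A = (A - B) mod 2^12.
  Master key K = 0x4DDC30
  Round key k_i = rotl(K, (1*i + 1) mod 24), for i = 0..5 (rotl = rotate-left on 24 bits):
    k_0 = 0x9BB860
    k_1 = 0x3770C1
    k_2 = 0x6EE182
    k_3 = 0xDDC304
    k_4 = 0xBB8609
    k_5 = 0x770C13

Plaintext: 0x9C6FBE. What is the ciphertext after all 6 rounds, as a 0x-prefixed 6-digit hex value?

0x33DF9D

s_0 = plaintext = 0x9C6FBE
s_1 = Round(s_0, k_0) = 0x1E4E64
s_2 = Round(s_1, k_1) = 0x089FEB
s_3 = Round(s_2, k_2) = 0x1F6B91
s_4 = Round(s_3, k_3) = 0xE83FEB
s_5 = Round(s_4, k_4) = 0x8676C7
s_6 = Round(s_5, k_5) = 0x33DF9D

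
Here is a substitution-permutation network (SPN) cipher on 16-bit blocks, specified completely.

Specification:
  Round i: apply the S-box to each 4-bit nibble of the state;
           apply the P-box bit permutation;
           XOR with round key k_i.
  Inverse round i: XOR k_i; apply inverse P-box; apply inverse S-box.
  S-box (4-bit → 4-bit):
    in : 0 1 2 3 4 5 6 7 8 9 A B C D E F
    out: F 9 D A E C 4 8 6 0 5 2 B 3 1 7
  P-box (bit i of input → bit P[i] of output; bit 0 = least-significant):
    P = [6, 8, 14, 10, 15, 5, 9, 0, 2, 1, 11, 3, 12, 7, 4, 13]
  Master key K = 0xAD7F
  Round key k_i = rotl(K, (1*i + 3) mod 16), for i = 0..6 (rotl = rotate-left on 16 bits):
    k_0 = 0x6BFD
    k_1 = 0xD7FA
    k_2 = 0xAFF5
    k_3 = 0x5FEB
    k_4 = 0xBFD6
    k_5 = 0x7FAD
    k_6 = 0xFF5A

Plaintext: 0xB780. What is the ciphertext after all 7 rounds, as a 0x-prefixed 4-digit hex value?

0x9D90

s_0 = plaintext = 0xB780
s_1 = Round(s_0, k_0) = 0x2C15
s_2 = Round(s_1, k_1) = 0x23E5
s_3 = Round(s_2, k_2) = 0x5BEF
s_4 = Round(s_3, k_3) = 0xBEB9
s_5 = Round(s_4, k_4) = 0xBF72
s_6 = Round(s_5, k_5) = 0x336A
s_7 = Round(s_6, k_6) = 0x9D90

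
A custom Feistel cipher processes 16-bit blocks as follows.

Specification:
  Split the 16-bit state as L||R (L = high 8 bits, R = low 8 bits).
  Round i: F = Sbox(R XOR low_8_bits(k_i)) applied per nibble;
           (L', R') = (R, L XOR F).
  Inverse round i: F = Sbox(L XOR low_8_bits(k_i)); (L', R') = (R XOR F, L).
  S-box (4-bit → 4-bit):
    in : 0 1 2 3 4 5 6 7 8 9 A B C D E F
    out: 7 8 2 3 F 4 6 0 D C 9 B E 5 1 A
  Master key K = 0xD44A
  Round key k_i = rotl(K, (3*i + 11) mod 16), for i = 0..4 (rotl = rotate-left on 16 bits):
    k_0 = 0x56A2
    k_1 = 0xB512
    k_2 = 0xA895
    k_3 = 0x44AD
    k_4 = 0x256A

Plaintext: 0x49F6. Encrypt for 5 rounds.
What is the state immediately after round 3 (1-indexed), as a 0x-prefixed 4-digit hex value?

s_0 = plaintext = 0x49F6
s_1 = Round(s_0, k_0) = 0xF606
s_2 = Round(s_1, k_1) = 0x0679
s_3 = Round(s_2, k_2) = 0x7918
s_4 = Round(s_3, k_3) = 0x18CD
s_5 = Round(s_4, k_4) = 0xCD88

0x7918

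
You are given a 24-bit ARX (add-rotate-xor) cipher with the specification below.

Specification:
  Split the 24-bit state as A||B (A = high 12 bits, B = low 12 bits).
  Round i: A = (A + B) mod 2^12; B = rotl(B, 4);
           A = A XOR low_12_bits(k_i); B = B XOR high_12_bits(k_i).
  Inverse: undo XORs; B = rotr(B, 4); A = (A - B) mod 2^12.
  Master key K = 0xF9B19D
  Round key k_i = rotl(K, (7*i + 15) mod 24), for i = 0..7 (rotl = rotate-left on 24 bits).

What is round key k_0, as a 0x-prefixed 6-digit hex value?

0xCEFCD8

K = 0xF9B19D
k_0 = rotl(K, (7*0+15) mod 24) = rotl(K, 15) = 0xCEFCD8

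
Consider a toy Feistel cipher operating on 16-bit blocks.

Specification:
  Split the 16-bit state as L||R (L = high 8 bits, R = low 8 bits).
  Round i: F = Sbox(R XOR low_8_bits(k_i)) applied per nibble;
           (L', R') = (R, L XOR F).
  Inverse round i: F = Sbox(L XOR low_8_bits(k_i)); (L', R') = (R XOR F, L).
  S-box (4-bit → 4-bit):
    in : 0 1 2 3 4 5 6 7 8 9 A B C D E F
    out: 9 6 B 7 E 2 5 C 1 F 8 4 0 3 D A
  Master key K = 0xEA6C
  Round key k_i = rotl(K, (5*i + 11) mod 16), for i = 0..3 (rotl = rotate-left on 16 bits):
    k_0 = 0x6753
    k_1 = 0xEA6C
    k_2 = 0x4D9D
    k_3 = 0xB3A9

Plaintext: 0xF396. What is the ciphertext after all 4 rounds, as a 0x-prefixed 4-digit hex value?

s_0 = plaintext = 0xF396
s_1 = Round(s_0, k_0) = 0x96F1
s_2 = Round(s_1, k_1) = 0xF165
s_3 = Round(s_2, k_2) = 0x6550
s_4 = Round(s_3, k_3) = 0x50CA

0x50CA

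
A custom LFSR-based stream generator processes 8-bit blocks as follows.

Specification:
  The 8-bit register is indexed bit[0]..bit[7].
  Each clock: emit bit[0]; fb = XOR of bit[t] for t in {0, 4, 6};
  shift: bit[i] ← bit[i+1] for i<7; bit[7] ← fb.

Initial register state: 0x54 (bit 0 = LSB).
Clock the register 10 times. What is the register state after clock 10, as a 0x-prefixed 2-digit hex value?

0x44

reg_0 = 0x54
clock 1: out=0, reg = 0x2A
clock 2: out=0, reg = 0x15
clock 3: out=1, reg = 0x0A
clock 4: out=0, reg = 0x05
clock 5: out=1, reg = 0x82
clock 6: out=0, reg = 0x41
clock 7: out=1, reg = 0x20
clock 8: out=0, reg = 0x10
clock 9: out=0, reg = 0x88
clock 10: out=0, reg = 0x44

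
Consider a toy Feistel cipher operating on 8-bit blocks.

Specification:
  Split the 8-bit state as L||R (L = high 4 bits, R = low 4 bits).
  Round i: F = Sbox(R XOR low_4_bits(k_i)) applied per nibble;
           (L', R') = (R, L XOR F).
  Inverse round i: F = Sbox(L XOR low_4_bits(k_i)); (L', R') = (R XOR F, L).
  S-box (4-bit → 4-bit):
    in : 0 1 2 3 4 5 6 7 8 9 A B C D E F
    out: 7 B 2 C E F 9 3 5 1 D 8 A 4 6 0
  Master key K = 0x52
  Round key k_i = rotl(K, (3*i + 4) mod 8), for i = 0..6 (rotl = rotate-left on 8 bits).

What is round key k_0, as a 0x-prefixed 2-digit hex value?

0x25

K = 0x52
k_0 = rotl(K, (3*0+4) mod 8) = rotl(K, 4) = 0x25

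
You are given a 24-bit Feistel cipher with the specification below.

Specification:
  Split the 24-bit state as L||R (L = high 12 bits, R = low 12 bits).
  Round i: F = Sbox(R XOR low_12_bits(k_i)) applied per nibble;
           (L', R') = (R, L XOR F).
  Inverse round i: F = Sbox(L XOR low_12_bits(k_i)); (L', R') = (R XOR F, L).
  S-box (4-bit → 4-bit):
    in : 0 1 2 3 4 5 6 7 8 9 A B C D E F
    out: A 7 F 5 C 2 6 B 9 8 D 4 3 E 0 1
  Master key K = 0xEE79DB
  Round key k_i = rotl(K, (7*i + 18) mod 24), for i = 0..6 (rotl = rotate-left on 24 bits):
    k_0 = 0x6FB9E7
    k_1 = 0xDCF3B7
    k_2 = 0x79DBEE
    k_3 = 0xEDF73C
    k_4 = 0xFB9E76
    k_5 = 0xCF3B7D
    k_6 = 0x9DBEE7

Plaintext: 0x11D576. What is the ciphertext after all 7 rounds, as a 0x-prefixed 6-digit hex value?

s_0 = plaintext = 0x11D576
s_1 = Round(s_0, k_0) = 0x57629A
s_2 = Round(s_1, k_1) = 0x29A288
s_3 = Round(s_2, k_2) = 0x288AFC
s_4 = Round(s_3, k_3) = 0xAFCCB2
s_5 = Round(s_4, k_4) = 0xCB25C0
s_6 = Round(s_5, k_5) = 0x5C0CFC
s_7 = Round(s_6, k_6) = 0xCFCAB4

0xCFCAB4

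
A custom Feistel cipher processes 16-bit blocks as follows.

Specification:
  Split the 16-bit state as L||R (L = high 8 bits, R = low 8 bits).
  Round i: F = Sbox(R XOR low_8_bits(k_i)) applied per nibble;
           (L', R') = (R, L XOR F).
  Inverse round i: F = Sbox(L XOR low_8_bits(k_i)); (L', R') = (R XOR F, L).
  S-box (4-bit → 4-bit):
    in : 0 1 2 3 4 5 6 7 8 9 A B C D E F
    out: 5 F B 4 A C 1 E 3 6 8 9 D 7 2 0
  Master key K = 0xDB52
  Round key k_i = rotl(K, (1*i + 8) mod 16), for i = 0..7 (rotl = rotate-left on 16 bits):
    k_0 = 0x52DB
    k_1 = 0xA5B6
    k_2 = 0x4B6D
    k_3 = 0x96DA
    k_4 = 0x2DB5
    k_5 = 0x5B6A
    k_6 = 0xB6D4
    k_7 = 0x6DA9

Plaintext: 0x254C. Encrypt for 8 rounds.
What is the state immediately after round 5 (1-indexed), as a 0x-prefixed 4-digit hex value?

s_0 = plaintext = 0x254C
s_1 = Round(s_0, k_0) = 0x4C4B
s_2 = Round(s_1, k_1) = 0x4B4B
s_3 = Round(s_2, k_2) = 0x4BFA
s_4 = Round(s_3, k_3) = 0xFAFE
s_5 = Round(s_4, k_4) = 0xFE53
s_6 = Round(s_5, k_5) = 0x53B8
s_7 = Round(s_6, k_6) = 0xB84E
s_8 = Round(s_7, k_7) = 0x4E96

0xFE53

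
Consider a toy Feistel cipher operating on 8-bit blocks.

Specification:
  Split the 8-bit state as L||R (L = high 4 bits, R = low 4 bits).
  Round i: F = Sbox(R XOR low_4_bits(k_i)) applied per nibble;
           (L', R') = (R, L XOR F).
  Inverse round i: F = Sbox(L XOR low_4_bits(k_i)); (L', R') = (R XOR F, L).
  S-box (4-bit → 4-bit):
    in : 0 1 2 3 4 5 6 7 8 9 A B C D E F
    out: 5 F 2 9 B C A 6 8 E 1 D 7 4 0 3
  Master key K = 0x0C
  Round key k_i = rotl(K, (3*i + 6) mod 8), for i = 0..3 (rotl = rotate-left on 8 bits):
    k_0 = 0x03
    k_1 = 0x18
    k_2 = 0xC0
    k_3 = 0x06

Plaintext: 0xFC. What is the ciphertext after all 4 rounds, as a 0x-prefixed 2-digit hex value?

0xA0

s_0 = plaintext = 0xFC
s_1 = Round(s_0, k_0) = 0xCC
s_2 = Round(s_1, k_1) = 0xC7
s_3 = Round(s_2, k_2) = 0x7A
s_4 = Round(s_3, k_3) = 0xA0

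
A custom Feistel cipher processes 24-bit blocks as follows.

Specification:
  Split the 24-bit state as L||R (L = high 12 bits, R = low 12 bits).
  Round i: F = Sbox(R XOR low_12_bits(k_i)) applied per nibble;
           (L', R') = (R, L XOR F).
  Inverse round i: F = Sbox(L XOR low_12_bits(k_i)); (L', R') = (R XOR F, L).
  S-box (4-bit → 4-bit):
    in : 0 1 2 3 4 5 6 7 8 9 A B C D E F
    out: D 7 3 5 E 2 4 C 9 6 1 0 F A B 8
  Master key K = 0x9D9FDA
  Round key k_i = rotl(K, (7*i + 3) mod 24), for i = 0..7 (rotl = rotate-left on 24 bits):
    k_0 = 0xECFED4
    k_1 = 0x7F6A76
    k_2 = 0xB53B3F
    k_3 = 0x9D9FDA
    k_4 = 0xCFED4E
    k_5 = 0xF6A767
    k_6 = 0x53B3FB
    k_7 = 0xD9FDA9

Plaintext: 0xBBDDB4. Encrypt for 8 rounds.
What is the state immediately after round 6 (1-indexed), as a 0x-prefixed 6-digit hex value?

0xB625D1

s_0 = plaintext = 0xBBDDB4
s_1 = Round(s_0, k_0) = 0xDB4EF0
s_2 = Round(s_1, k_1) = 0xEF0320
s_3 = Round(s_2, k_2) = 0x320788
s_4 = Round(s_3, k_3) = 0x788A03
s_5 = Round(s_4, k_4) = 0xA03B62
s_6 = Round(s_5, k_5) = 0xB625D1
s_7 = Round(s_6, k_6) = 0x5D1F53
s_8 = Round(s_7, k_7) = 0xF53650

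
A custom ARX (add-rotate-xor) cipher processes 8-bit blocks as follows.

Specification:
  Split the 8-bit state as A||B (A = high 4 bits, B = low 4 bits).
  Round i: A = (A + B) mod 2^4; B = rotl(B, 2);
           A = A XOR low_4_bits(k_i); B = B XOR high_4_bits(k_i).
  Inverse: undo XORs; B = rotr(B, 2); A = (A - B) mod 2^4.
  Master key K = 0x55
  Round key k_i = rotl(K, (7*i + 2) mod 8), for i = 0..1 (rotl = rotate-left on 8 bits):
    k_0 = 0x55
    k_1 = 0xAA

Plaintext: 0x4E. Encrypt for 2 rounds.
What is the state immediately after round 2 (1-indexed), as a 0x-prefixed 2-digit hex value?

s_0 = plaintext = 0x4E
s_1 = Round(s_0, k_0) = 0x7E
s_2 = Round(s_1, k_1) = 0xF1

0xF1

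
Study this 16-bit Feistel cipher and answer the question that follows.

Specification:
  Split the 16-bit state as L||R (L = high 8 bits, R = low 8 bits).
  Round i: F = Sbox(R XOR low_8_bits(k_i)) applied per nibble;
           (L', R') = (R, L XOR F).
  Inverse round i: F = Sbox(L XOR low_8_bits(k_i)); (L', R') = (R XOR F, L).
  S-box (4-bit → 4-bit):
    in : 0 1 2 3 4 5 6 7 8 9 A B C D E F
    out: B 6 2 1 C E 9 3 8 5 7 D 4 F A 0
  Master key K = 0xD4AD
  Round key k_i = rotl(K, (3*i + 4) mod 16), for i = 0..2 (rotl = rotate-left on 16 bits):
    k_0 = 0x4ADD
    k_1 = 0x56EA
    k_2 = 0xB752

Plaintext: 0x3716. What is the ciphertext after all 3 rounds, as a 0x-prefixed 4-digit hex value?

0x4D1A

s_0 = plaintext = 0x3716
s_1 = Round(s_0, k_0) = 0x167A
s_2 = Round(s_1, k_1) = 0x7A4D
s_3 = Round(s_2, k_2) = 0x4D1A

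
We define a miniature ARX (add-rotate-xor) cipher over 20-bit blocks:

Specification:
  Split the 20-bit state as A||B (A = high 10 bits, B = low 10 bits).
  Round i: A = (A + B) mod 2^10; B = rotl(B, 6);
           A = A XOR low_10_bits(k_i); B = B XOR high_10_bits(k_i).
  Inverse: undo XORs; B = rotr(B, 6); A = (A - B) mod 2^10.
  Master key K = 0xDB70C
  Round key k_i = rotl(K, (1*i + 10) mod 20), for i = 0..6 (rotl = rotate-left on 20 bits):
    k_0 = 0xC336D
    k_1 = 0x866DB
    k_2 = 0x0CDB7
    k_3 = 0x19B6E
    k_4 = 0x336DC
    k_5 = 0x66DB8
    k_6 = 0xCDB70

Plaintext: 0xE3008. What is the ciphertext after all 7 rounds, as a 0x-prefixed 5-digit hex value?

0xA96FB

s_0 = plaintext = 0xE3008
s_1 = Round(s_0, k_0) = 0x3E50C
s_2 = Round(s_1, k_1) = 0x37909
s_3 = Round(s_2, k_2) = 0x14263
s_4 = Round(s_3, k_3) = 0x77480
s_5 = Round(s_4, k_4) = 0x204C5
s_6 = Round(s_5, k_5) = 0x3F8D7
s_7 = Round(s_6, k_6) = 0xA96FB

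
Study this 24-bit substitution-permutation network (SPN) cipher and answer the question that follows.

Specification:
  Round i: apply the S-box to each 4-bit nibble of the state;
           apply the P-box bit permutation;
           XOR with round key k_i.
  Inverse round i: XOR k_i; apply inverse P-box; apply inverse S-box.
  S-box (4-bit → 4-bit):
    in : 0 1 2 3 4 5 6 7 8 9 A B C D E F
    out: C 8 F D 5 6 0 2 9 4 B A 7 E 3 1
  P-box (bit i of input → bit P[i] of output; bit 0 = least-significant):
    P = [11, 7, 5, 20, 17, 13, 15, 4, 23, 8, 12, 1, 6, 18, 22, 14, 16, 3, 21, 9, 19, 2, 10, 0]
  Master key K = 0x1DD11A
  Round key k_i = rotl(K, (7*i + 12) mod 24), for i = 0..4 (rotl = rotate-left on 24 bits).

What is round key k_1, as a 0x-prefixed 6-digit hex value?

0xD0EE88

K = 0x1DD11A
k_0 = rotl(K, (7*0+12) mod 24) = rotl(K, 12) = 0x11A1DD
k_1 = rotl(K, (7*1+12) mod 24) = rotl(K, 19) = 0xD0EE88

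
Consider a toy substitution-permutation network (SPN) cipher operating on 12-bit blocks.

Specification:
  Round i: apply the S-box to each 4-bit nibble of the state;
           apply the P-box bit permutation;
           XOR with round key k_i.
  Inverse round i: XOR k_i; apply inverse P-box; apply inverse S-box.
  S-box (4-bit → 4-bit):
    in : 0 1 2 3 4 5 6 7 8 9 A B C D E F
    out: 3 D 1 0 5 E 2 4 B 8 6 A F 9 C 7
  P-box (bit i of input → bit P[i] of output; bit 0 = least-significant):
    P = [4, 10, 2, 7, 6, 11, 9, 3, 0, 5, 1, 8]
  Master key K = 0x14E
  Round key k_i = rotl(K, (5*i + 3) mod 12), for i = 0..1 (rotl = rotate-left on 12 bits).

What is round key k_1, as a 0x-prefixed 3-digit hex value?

0xE14

K = 0x14E
k_0 = rotl(K, (5*0+3) mod 12) = rotl(K, 3) = 0xA70
k_1 = rotl(K, (5*1+3) mod 12) = rotl(K, 8) = 0xE14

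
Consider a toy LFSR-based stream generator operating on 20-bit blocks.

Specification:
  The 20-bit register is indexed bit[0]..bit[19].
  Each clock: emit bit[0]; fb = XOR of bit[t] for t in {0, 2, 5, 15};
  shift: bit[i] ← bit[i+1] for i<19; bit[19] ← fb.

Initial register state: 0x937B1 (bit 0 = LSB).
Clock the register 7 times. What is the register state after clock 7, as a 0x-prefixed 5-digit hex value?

0x6526F

reg_0 = 0x937B1
clock 1: out=1, reg = 0x49BD8
clock 2: out=0, reg = 0xA4DEC
clock 3: out=0, reg = 0x526F6
clock 4: out=0, reg = 0x2937B
clock 5: out=1, reg = 0x949BD
clock 6: out=1, reg = 0xCA4DE
clock 7: out=0, reg = 0x6526F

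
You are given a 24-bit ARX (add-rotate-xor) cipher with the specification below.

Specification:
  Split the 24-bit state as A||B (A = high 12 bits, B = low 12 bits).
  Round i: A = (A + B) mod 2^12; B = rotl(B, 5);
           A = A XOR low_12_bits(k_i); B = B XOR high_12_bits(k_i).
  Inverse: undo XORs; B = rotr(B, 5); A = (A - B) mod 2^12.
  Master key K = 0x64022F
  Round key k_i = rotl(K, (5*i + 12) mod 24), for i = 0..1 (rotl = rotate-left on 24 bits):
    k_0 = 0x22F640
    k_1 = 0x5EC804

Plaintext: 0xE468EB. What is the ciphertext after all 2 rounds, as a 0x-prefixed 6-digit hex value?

0x8CBE32

s_0 = plaintext = 0xE468EB
s_1 = Round(s_0, k_0) = 0x171F5E
s_2 = Round(s_1, k_1) = 0x8CBE32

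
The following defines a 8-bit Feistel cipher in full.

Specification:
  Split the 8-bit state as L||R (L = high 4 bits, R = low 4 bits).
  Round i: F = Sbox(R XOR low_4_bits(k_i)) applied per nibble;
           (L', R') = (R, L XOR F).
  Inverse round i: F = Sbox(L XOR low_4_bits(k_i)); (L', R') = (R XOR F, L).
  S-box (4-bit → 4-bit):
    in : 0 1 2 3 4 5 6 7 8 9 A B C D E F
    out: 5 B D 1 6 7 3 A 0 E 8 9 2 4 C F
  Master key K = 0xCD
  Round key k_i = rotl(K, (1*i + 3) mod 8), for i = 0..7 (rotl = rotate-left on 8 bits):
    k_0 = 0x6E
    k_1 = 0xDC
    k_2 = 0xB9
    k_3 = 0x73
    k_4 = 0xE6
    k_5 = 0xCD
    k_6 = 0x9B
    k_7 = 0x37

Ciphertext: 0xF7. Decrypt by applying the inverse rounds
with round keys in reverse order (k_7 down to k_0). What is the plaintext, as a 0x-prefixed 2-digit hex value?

0x7E

s_0 = ciphertext = 0xF7
s_1 = InvRound(s_0, k_7) = 0x7F
s_2 = InvRound(s_1, k_6) = 0xD7
s_3 = InvRound(s_2, k_5) = 0x2D
s_4 = InvRound(s_3, k_4) = 0xB2
s_5 = InvRound(s_4, k_3) = 0x2B
s_6 = InvRound(s_5, k_2) = 0x22
s_7 = InvRound(s_6, k_1) = 0xE2
s_8 = InvRound(s_7, k_0) = 0x7E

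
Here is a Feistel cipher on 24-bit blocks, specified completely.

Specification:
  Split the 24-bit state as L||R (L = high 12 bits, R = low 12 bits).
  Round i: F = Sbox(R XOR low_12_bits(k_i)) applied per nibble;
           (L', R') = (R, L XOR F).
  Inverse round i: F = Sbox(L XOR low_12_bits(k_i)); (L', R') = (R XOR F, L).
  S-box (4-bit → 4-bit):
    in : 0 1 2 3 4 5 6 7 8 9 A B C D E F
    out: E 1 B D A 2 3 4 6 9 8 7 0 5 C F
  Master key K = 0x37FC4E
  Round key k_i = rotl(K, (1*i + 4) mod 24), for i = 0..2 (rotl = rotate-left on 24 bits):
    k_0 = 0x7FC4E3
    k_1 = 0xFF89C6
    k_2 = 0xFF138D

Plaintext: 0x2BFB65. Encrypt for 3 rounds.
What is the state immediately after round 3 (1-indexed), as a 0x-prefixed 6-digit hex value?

0x17D622

s_0 = plaintext = 0x2BFB65
s_1 = Round(s_0, k_0) = 0xB65DDC
s_2 = Round(s_1, k_1) = 0xDDC17D
s_3 = Round(s_2, k_2) = 0x17D622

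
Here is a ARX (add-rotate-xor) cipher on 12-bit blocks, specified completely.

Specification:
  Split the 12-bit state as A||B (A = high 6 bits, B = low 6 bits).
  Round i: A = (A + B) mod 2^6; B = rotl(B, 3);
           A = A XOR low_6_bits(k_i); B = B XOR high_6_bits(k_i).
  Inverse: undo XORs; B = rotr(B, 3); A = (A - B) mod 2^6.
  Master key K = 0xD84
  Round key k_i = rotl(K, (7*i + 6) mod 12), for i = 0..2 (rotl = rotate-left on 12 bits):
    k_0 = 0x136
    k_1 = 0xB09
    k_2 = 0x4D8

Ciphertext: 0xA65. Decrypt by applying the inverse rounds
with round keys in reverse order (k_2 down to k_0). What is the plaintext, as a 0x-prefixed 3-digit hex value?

0xBFA

s_0 = ciphertext = 0xA65
s_1 = InvRound(s_0, k_2) = 0xEF6
s_2 = InvRound(s_1, k_1) = 0x7D3
s_3 = InvRound(s_2, k_0) = 0xBFA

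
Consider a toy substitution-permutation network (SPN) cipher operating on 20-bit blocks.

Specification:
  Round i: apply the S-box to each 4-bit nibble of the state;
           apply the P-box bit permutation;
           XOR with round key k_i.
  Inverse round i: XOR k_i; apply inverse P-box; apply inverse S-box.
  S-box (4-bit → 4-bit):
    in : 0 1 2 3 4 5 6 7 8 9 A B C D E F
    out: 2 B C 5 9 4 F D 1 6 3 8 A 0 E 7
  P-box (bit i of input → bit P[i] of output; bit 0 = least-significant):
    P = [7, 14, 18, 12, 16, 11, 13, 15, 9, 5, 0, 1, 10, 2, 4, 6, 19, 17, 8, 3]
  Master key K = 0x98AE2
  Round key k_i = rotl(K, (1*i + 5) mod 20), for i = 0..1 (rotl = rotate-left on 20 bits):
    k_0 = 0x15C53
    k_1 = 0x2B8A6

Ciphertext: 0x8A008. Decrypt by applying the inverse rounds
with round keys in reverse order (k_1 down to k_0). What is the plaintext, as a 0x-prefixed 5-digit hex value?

0xDE2DC

s_0 = ciphertext = 0x8A008
s_1 = InvRound(s_0, k_1) = 0x10C04
s_2 = InvRound(s_1, k_0) = 0xDE2DC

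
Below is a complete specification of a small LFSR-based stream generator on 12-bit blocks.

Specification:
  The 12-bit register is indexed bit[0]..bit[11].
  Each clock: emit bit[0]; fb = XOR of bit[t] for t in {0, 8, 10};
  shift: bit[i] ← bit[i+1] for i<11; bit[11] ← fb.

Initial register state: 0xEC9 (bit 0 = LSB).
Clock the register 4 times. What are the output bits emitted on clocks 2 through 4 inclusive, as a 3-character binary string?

001

reg_0 = 0xEC9
clock 1: out=1, reg = 0x764
clock 2: out=0, reg = 0x3B2
clock 3: out=0, reg = 0x9D9
clock 4: out=1, reg = 0x4EC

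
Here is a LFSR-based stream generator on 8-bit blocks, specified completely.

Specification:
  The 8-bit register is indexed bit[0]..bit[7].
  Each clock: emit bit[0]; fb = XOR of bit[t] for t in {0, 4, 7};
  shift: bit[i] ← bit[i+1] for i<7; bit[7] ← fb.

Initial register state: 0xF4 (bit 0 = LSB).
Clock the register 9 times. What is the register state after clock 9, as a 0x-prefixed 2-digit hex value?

0xBB

reg_0 = 0xF4
clock 1: out=0, reg = 0x7A
clock 2: out=0, reg = 0xBD
clock 3: out=1, reg = 0xDE
clock 4: out=0, reg = 0x6F
clock 5: out=1, reg = 0xB7
clock 6: out=1, reg = 0xDB
clock 7: out=1, reg = 0xED
clock 8: out=1, reg = 0x76
clock 9: out=0, reg = 0xBB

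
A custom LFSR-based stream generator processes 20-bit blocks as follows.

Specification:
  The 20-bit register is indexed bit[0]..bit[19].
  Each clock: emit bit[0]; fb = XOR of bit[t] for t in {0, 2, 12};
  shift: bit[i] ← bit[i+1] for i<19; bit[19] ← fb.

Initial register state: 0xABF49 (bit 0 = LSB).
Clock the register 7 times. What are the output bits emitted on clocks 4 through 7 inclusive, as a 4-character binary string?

reg_0 = 0xABF49
clock 1: out=1, reg = 0x55FA4
clock 2: out=0, reg = 0x2AFD2
clock 3: out=0, reg = 0x157E9
clock 4: out=1, reg = 0x0ABF4
clock 5: out=0, reg = 0x855FA
clock 6: out=0, reg = 0xC2AFD
clock 7: out=1, reg = 0x6157E

1001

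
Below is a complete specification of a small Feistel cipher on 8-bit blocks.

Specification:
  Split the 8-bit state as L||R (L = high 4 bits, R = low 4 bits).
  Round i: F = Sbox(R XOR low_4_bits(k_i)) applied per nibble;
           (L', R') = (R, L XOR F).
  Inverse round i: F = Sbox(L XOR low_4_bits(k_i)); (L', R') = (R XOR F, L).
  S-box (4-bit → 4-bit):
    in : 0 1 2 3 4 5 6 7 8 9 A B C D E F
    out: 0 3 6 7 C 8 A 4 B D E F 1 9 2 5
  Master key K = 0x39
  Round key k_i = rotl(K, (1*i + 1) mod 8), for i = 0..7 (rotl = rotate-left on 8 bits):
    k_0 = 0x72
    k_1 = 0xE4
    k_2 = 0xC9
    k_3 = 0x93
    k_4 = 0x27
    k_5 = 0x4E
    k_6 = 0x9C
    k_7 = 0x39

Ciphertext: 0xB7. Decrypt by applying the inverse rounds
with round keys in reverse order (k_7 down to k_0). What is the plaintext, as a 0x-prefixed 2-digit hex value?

s_0 = ciphertext = 0xB7
s_1 = InvRound(s_0, k_7) = 0x1B
s_2 = InvRound(s_1, k_6) = 0x21
s_3 = InvRound(s_2, k_5) = 0x02
s_4 = InvRound(s_3, k_4) = 0x60
s_5 = InvRound(s_4, k_3) = 0x86
s_6 = InvRound(s_5, k_2) = 0x58
s_7 = InvRound(s_6, k_1) = 0xB5
s_8 = InvRound(s_7, k_0) = 0x8B

0x8B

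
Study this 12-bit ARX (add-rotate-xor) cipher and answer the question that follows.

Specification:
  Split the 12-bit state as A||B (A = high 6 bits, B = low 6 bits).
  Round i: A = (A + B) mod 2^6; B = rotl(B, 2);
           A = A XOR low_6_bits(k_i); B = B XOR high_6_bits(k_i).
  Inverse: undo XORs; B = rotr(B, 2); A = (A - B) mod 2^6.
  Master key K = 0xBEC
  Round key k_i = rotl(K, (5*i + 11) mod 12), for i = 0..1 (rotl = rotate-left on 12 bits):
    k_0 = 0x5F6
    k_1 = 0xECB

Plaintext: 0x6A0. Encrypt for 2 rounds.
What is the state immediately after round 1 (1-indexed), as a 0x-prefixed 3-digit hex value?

0x315

s_0 = plaintext = 0x6A0
s_1 = Round(s_0, k_0) = 0x315
s_2 = Round(s_1, k_1) = 0xAAE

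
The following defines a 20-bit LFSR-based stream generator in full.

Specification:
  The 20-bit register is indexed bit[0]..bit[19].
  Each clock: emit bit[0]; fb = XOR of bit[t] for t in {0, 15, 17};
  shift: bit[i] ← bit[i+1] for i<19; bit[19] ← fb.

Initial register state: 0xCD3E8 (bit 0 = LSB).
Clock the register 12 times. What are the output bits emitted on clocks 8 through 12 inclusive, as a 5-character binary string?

reg_0 = 0xCD3E8
clock 1: out=0, reg = 0xE69F4
clock 2: out=0, reg = 0xF34FA
clock 3: out=0, reg = 0xF9A7D
clock 4: out=1, reg = 0xFCD3E
clock 5: out=0, reg = 0x7E69F
clock 6: out=1, reg = 0xBF34F
clock 7: out=1, reg = 0xDF9A7
clock 8: out=1, reg = 0x6FCD3
clock 9: out=1, reg = 0xB7E69
clock 10: out=1, reg = 0x5BF34
clock 11: out=0, reg = 0xADF9A
clock 12: out=0, reg = 0x56FCD

11100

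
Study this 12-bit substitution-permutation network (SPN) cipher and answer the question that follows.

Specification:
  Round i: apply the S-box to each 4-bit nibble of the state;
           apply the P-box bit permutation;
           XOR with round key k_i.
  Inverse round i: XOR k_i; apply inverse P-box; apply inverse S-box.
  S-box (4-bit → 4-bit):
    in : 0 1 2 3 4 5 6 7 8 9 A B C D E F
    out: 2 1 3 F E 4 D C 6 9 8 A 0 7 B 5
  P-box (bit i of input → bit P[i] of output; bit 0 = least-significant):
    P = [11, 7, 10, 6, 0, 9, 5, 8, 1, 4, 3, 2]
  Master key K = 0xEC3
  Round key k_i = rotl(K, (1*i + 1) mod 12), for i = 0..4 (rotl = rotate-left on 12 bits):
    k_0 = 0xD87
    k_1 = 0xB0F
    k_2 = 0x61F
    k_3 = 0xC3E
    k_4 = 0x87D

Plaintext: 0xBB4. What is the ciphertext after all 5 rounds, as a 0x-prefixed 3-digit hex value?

s_0 = plaintext = 0xBB4
s_1 = Round(s_0, k_0) = 0xA53
s_2 = Round(s_1, k_1) = 0x7EB
s_3 = Round(s_2, k_2) = 0x5D2
s_4 = Round(s_3, k_3) = 0x697
s_5 = Round(s_4, k_4) = 0xD32

0xD32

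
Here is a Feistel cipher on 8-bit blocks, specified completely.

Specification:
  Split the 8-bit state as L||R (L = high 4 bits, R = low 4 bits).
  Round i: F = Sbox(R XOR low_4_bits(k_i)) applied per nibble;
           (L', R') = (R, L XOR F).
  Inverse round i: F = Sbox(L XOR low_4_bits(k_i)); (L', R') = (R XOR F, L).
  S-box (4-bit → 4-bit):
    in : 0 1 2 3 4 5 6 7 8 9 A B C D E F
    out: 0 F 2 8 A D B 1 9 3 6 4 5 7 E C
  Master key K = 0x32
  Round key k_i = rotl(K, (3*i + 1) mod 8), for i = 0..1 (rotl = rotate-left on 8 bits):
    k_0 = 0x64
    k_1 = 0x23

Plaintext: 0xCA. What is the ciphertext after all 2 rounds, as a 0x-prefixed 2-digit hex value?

s_0 = plaintext = 0xCA
s_1 = Round(s_0, k_0) = 0xA2
s_2 = Round(s_1, k_1) = 0x25

0x25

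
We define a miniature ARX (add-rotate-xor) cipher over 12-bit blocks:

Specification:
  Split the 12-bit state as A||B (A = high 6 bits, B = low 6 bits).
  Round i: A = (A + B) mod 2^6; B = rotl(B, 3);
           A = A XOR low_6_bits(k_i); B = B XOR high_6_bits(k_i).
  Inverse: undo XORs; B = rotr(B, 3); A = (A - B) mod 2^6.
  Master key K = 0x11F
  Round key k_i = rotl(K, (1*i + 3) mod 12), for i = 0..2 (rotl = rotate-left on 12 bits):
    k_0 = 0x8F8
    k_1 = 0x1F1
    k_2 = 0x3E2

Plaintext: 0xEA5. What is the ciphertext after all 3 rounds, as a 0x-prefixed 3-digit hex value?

s_0 = plaintext = 0xEA5
s_1 = Round(s_0, k_0) = 0x9CF
s_2 = Round(s_1, k_1) = 0x1FE
s_3 = Round(s_2, k_2) = 0x9F8

0x9F8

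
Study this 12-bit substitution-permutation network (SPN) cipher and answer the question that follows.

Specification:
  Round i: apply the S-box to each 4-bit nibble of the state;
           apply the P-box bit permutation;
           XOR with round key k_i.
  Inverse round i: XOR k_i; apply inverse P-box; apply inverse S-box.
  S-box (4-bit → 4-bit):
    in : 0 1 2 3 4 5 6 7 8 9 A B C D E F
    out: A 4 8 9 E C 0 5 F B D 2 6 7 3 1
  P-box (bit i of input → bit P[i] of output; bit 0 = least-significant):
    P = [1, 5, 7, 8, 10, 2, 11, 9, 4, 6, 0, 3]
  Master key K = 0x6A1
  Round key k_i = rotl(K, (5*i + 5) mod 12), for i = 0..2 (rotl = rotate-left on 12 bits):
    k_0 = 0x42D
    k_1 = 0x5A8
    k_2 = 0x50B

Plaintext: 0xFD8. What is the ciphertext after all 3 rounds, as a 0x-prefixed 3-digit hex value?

0x8B7

s_0 = plaintext = 0xFD8
s_1 = Round(s_0, k_0) = 0x99B
s_2 = Round(s_1, k_1) = 0x3D4
s_3 = Round(s_2, k_2) = 0x8B7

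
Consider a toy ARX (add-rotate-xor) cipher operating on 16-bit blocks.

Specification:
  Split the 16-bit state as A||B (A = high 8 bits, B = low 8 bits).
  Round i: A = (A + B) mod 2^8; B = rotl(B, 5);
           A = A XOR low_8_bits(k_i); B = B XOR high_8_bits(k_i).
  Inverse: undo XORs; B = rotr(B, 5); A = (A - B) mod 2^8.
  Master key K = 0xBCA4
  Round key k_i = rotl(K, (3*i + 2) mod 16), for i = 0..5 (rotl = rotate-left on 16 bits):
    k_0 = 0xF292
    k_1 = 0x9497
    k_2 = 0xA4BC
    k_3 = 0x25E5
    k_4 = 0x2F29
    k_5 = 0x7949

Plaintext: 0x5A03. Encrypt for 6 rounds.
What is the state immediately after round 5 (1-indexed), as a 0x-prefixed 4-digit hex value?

0x6A7A

s_0 = plaintext = 0x5A03
s_1 = Round(s_0, k_0) = 0xCF92
s_2 = Round(s_1, k_1) = 0xF6C6
s_3 = Round(s_2, k_2) = 0x007C
s_4 = Round(s_3, k_3) = 0x99AA
s_5 = Round(s_4, k_4) = 0x6A7A
s_6 = Round(s_5, k_5) = 0xAD36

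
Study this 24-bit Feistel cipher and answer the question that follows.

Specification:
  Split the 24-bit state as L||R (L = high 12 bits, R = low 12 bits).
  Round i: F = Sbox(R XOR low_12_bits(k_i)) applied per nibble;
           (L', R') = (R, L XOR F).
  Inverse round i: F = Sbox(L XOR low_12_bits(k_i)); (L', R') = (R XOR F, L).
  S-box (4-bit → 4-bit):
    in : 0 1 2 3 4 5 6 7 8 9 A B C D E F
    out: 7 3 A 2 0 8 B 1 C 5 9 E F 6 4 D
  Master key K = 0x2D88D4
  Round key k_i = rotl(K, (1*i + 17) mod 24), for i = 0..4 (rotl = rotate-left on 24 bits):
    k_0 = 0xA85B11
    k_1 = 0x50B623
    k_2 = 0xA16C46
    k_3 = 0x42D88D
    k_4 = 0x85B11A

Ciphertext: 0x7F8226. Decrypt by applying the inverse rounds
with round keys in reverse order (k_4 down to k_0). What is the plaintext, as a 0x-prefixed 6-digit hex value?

0x3676EE

s_0 = ciphertext = 0x7F8226
s_1 = InvRound(s_0, k_4) = 0x96C7F8
s_2 = InvRound(s_1, k_3) = 0x4BB96C
s_3 = InvRound(s_2, k_2) = 0x5BA4BB
s_4 = InvRound(s_3, k_1) = 0x6EE5BA
s_5 = InvRound(s_4, k_0) = 0x3676EE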